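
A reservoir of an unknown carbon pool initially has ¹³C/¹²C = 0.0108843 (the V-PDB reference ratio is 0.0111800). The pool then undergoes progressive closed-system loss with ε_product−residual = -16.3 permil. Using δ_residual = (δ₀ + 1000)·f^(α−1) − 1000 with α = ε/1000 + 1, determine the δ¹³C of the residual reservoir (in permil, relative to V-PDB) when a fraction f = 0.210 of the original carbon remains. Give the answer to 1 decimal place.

-1.4 permil

δ₀ = (0.0108843/0.0111800 − 1)×1000 = (0.973551 − 1)×1000 = -26.449 permil
α − 1 = ε/1000 = -0.0163
f^(α−1) = 0.210^(-0.0163) = 1.025765
δ_res = (-26.449 + 1000) × 1.025765 − 1000 = 998.634 − 1000 = -1.37 permil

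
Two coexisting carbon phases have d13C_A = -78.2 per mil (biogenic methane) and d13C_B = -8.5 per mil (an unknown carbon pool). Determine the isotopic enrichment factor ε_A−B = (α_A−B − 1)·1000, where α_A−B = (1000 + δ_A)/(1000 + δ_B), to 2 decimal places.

-70.30 per mil

α_A−B = (1000 + -78.2) / (1000 + -8.5) = 921.8 / 991.5 = 0.929702
ε_A−B = (0.929702 − 1) × 1000 = -70.298 per mil
(The approximation ε ≈ δ_A − δ_B would give -69.7 per mil.)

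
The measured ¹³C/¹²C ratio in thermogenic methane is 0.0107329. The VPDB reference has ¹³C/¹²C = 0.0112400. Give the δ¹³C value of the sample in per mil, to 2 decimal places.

-45.12 per mil

δ¹³C = (R_sample / R_standard − 1) × 1000
R_sample / R_standard = 0.0107329 / 0.0112400 = 0.954884
δ¹³C = (0.954884 − 1) × 1000 = -45.116 per mil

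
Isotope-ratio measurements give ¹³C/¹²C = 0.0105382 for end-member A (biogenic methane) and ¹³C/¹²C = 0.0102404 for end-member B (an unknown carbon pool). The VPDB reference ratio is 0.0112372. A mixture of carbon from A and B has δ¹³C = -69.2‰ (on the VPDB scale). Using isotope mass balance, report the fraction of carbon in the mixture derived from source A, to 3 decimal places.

δ_A = (0.0105382/0.0112372 − 1)×1000 = (0.937796 − 1)×1000 = -62.204‰
δ_B = (0.0102404/0.0112372 − 1)×1000 = (0.911295 − 1)×1000 = -88.705‰
f_A = (δ_mix − δ_B)/(δ_A − δ_B) = (-69.2 − (-88.705))/(-62.204 − (-88.705))
f_A = 19.505 / 26.501 = 0.7360

0.736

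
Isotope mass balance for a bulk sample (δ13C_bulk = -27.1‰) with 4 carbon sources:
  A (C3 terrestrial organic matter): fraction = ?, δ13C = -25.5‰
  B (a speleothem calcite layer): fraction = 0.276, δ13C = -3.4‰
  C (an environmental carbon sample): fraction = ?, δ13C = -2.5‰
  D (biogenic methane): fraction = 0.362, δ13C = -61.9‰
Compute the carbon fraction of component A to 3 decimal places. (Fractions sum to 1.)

Let f_A and f_C be the unknown fractions; fractions sum to 1 so f_A + f_C = 0.362.
Mass balance: Σ fᵢ·δᵢ = δ_bulk ⇒ f_A·(-25.5) + f_C·(-2.5) = -27.1 − (-23.346) = -3.754
Substitute f_C = 0.362 − f_A:
f_A·(-25.5 − -2.5) = -3.754 − 0.362×(-2.5) = -2.849
f_A = -2.849 / -23.0 = 0.1239

0.124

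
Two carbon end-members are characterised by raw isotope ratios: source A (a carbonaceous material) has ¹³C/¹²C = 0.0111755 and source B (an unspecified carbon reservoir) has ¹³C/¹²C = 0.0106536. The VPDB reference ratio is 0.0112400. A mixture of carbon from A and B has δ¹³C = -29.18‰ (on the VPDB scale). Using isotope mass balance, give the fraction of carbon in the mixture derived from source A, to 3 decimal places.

δ_A = (0.0111755/0.0112400 − 1)×1000 = (0.994262 − 1)×1000 = -5.738‰
δ_B = (0.0106536/0.0112400 − 1)×1000 = (0.947829 − 1)×1000 = -52.171‰
f_A = (δ_mix − δ_B)/(δ_A − δ_B) = (-29.18 − (-52.171))/(-5.738 − (-52.171))
f_A = 22.991 / 46.432 = 0.4951

0.495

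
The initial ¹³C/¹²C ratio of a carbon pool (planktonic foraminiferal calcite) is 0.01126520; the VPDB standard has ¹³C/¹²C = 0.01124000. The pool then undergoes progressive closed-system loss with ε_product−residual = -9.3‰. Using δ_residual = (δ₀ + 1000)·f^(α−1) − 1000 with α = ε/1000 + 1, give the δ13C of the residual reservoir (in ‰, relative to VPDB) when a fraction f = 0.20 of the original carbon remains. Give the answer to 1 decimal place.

δ₀ = (0.01126520/0.01124000 − 1)×1000 = (1.002242 − 1)×1000 = 2.242‰
α − 1 = ε/1000 = -0.0093
f^(α−1) = 0.20^(-0.0093) = 1.015080
δ_res = (2.242 + 1000) × 1.015080 − 1000 = 1017.356 − 1000 = 17.36‰

17.4‰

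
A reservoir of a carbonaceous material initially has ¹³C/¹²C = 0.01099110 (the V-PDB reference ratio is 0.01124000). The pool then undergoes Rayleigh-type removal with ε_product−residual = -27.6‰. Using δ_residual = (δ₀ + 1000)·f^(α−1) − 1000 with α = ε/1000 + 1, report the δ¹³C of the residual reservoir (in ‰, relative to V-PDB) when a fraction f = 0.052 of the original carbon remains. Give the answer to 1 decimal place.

61.0‰

δ₀ = (0.01099110/0.01124000 − 1)×1000 = (0.977856 − 1)×1000 = -22.144‰
α − 1 = ε/1000 = -0.0276
f^(α−1) = 0.052^(-0.0276) = 1.085021
δ_res = (-22.144 + 1000) × 1.085021 − 1000 = 1060.995 − 1000 = 60.99‰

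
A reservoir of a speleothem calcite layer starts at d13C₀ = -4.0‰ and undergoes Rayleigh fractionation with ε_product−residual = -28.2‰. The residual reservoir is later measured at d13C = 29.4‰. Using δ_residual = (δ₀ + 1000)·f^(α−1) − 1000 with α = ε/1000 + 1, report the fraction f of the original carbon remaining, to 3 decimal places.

0.310

α − 1 = ε/1000 = -0.0282
(δ_res + 1000)/(δ₀ + 1000) = (29.4 + 1000)/(-4.0 + 1000) = 1029.4/996.0 = 1.033534
f = 1.033534^(1/-0.0282) = exp(ln(1.033534)/-0.0282) = exp(0.03298/-0.0282)
f = exp(-1.1696) = 0.3105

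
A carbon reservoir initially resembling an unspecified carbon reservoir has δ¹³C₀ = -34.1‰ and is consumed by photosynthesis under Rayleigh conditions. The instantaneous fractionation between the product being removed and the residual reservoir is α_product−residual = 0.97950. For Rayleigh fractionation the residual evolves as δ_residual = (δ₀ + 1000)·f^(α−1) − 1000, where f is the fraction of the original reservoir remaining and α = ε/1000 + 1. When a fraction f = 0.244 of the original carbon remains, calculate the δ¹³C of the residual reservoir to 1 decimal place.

-5.8‰

Rayleigh residual: δ_res = (δ₀ + 1000)·f^(α−1) − 1000
α − 1 = -0.02050
f^(α−1) = 0.244^(-0.02050) = 1.029339
δ_res = (-34.1 + 1000) × 1.029339 − 1000 = 994.239 − 1000 = -5.76‰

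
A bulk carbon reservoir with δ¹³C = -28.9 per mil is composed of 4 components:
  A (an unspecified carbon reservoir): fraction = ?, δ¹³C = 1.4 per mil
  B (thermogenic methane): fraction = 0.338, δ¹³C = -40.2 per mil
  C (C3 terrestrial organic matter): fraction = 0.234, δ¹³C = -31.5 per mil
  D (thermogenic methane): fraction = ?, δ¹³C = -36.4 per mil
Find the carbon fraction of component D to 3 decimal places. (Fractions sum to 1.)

0.226

Let f_D and f_A be the unknown fractions; fractions sum to 1 so f_D + f_A = 0.428.
Mass balance: Σ fᵢ·δᵢ = δ_bulk ⇒ f_D·(-36.4) + f_A·(1.4) = -28.9 − (-20.959) = -7.941
Substitute f_A = 0.428 − f_D:
f_D·(-36.4 − 1.4) = -7.941 − 0.428×(1.4) = -8.541
f_D = -8.541 / -37.8 = 0.2259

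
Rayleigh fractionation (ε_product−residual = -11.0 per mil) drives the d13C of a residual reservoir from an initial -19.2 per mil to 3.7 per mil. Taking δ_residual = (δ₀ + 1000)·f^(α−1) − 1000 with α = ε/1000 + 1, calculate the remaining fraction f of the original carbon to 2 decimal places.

α − 1 = ε/1000 = -0.0110
(δ_res + 1000)/(δ₀ + 1000) = (3.7 + 1000)/(-19.2 + 1000) = 1003.7/980.8 = 1.023348
f = 1.023348^(1/-0.0110) = exp(ln(1.023348)/-0.0110) = exp(0.02308/-0.0110)
f = exp(-2.0982) = 0.1227

0.12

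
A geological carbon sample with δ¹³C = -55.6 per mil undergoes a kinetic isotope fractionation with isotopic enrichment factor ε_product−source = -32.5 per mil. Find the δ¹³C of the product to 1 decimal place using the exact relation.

-86.3 per mil

Exactly, δ_product = (δ_source + 1000)·(ε/1000 + 1) − 1000.
δ_product = (-55.6 + 1000) × (-32.5/1000 + 1) − 1000
δ_product = -86.29 per mil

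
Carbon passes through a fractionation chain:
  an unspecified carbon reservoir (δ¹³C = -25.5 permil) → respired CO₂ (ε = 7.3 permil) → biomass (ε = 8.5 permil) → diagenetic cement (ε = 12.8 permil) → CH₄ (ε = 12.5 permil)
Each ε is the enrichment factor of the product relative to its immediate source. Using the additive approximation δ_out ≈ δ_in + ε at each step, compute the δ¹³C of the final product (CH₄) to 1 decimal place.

step 1: δ ≈ -25.5 + (7.3) = -18.2 permil
step 2: δ ≈ -18.2 + (8.5) = -9.7 permil
step 3: δ ≈ -9.7 + (12.8) = 3.1 permil
step 4: δ ≈ 3.1 + (12.5) = 15.6 permil

15.6 permil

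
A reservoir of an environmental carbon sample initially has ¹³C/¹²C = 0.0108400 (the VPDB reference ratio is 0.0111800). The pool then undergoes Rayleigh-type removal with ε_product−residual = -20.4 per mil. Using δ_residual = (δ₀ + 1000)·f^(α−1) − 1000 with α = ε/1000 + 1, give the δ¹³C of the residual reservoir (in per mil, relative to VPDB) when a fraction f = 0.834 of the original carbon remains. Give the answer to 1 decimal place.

δ₀ = (0.0108400/0.0111800 − 1)×1000 = (0.969589 − 1)×1000 = -30.411 per mil
α − 1 = ε/1000 = -0.0204
f^(α−1) = 0.834^(-0.0204) = 1.003710
δ_res = (-30.411 + 1000) × 1.003710 − 1000 = 973.186 − 1000 = -26.81 per mil

-26.8 per mil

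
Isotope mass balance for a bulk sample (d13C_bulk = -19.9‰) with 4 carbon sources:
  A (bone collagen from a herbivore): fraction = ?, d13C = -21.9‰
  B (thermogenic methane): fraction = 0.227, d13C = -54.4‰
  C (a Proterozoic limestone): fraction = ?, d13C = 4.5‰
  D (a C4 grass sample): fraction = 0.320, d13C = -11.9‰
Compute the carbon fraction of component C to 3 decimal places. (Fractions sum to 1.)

Let f_C and f_A be the unknown fractions; fractions sum to 1 so f_C + f_A = 0.453.
Mass balance: Σ fᵢ·δᵢ = δ_bulk ⇒ f_C·(4.5) + f_A·(-21.9) = -19.9 − (-16.157) = -3.743
Substitute f_A = 0.453 − f_C:
f_C·(4.5 − -21.9) = -3.743 − 0.453×(-21.9) = 6.178
f_C = 6.178 / 26.4 = 0.2340

0.234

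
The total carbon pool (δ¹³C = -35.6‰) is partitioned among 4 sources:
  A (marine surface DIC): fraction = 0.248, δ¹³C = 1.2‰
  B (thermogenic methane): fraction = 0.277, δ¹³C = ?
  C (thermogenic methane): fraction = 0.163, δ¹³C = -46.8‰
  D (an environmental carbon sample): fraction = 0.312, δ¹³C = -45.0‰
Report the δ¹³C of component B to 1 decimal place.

Isotope mass balance: δ_bulk = Σ fᵢ·δᵢ.
-35.6 = 0.248×(1.2) + 0.277×δ_B + 0.163×(-46.8) + 0.312×(-45.0)
0.277·δ_B = -35.6 − (-21.371) = -14.229
δ_B = -14.229 / 0.277 = -51.37‰

-51.4‰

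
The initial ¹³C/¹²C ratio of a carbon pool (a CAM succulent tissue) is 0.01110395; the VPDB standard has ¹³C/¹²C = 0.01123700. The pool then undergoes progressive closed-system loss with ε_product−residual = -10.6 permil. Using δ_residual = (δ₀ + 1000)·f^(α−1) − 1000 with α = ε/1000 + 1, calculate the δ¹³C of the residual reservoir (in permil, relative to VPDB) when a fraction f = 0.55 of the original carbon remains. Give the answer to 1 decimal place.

-5.6 permil

δ₀ = (0.01110395/0.01123700 − 1)×1000 = (0.988160 − 1)×1000 = -11.840 permil
α − 1 = ε/1000 = -0.0106
f^(α−1) = 0.55^(-0.0106) = 1.006357
δ_res = (-11.840 + 1000) × 1.006357 − 1000 = 994.442 − 1000 = -5.56 permil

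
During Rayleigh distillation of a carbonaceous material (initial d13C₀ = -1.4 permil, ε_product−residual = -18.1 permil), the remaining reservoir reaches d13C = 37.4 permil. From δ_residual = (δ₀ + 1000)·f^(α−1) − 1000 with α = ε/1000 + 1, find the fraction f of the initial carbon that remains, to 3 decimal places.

α − 1 = ε/1000 = -0.0181
(δ_res + 1000)/(δ₀ + 1000) = (37.4 + 1000)/(-1.4 + 1000) = 1037.4/998.6 = 1.038854
f = 1.038854^(1/-0.0181) = exp(ln(1.038854)/-0.0181) = exp(0.03812/-0.0181)
f = exp(-2.1060) = 0.1217

0.122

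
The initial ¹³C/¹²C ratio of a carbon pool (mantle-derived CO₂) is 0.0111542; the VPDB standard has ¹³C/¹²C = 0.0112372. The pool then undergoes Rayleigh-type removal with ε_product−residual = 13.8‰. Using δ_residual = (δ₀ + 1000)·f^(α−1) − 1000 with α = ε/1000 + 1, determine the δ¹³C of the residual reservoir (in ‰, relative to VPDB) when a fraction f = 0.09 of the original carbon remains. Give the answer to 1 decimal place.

δ₀ = (0.0111542/0.0112372 − 1)×1000 = (0.992614 − 1)×1000 = -7.386‰
α − 1 = ε/1000 = 0.0138
f^(α−1) = 0.09^(0.0138) = 0.967316
δ_res = (-7.386 + 1000) × 0.967316 − 1000 = 960.172 − 1000 = -39.83‰

-39.8‰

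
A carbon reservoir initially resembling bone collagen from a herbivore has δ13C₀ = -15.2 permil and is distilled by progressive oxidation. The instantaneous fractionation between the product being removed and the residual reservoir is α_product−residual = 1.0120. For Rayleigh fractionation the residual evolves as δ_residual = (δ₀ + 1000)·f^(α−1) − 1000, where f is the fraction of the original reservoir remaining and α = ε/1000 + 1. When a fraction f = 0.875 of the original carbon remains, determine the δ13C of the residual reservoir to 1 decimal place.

-16.8 permil

Rayleigh residual: δ_res = (δ₀ + 1000)·f^(α−1) − 1000
α − 1 = 0.01200
f^(α−1) = 0.875^(0.01200) = 0.998399
δ_res = (-15.2 + 1000) × 0.998399 − 1000 = 983.223 − 1000 = -16.78 permil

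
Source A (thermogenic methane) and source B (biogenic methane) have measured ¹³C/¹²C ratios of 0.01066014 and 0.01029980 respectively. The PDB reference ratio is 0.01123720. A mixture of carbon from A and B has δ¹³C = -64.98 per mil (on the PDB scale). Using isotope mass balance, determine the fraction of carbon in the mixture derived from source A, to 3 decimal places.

0.575

δ_A = (0.01066014/0.01123720 − 1)×1000 = (0.948647 − 1)×1000 = -51.353 per mil
δ_B = (0.01029980/0.01123720 − 1)×1000 = (0.916581 − 1)×1000 = -83.419 per mil
f_A = (δ_mix − δ_B)/(δ_A − δ_B) = (-64.98 − (-83.419))/(-51.353 − (-83.419))
f_A = 18.439 / 32.067 = 0.5750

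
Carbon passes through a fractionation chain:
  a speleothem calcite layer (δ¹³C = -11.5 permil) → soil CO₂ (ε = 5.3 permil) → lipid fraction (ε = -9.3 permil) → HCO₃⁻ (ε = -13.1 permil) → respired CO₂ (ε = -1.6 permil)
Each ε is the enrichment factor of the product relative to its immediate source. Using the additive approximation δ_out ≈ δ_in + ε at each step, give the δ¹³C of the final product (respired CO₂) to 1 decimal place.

step 1: δ ≈ -11.5 + (5.3) = -6.2 permil
step 2: δ ≈ -6.2 + (-9.3) = -15.5 permil
step 3: δ ≈ -15.5 + (-13.1) = -28.6 permil
step 4: δ ≈ -28.6 + (-1.6) = -30.2 permil

-30.2 permil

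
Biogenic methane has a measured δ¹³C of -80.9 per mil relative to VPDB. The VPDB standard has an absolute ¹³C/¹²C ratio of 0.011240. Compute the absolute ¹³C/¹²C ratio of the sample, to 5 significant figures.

R_sample = R_standard × (δ¹³C/1000 + 1)
R_sample = 0.011240 × (-80.9/1000 + 1) = 0.011240 × 0.919100
R_sample = 0.0103307

0.010331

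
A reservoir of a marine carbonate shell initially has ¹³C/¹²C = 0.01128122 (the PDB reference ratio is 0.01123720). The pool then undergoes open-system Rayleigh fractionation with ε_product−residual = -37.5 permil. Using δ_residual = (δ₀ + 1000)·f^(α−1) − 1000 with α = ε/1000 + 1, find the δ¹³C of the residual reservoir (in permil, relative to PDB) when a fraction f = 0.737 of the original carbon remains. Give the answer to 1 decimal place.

δ₀ = (0.01128122/0.01123720 − 1)×1000 = (1.003917 − 1)×1000 = 3.917 permil
α − 1 = ε/1000 = -0.0375
f^(α−1) = 0.737^(-0.0375) = 1.011510
δ_res = (3.917 + 1000) × 1.011510 − 1000 = 1015.472 − 1000 = 15.47 permil

15.5 permil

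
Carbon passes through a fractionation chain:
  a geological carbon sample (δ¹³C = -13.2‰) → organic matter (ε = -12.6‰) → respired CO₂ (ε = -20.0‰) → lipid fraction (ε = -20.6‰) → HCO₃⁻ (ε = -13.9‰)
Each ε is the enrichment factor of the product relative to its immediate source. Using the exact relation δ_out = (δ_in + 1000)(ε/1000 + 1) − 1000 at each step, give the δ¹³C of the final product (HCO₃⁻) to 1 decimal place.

-77.8‰

step 1: δ = (-13.20 + 1000)·(-12.6/1000 + 1) − 1000 = -25.63‰
step 2: δ = (-25.63 + 1000)·(-20.0/1000 + 1) − 1000 = -45.12‰
step 3: δ = (-45.12 + 1000)·(-20.6/1000 + 1) − 1000 = -64.79‰
step 4: δ = (-64.79 + 1000)·(-13.9/1000 + 1) − 1000 = -77.79‰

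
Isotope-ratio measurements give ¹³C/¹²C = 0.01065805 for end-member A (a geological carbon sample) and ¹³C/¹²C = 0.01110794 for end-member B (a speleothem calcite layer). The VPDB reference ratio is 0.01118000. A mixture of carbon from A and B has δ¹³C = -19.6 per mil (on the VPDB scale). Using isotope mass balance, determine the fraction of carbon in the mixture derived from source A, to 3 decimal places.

0.327

δ_A = (0.01065805/0.01118000 − 1)×1000 = (0.953314 − 1)×1000 = -46.686 per mil
δ_B = (0.01110794/0.01118000 − 1)×1000 = (0.993555 − 1)×1000 = -6.445 per mil
f_A = (δ_mix − δ_B)/(δ_A − δ_B) = (-19.6 − (-6.445))/(-46.686 − (-6.445))
f_A = -13.155 / -40.241 = 0.3269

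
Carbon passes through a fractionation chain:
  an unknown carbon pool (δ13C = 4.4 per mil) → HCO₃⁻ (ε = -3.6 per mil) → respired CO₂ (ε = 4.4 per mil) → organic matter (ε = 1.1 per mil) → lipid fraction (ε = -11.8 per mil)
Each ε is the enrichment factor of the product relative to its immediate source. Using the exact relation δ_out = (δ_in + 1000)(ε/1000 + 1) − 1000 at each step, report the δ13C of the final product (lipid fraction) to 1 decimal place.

-5.6 per mil

step 1: δ = (4.40 + 1000)·(-3.6/1000 + 1) − 1000 = 0.78 per mil
step 2: δ = (0.78 + 1000)·(4.4/1000 + 1) − 1000 = 5.19 per mil
step 3: δ = (5.19 + 1000)·(1.1/1000 + 1) − 1000 = 6.29 per mil
step 4: δ = (6.29 + 1000)·(-11.8/1000 + 1) − 1000 = -5.58 per mil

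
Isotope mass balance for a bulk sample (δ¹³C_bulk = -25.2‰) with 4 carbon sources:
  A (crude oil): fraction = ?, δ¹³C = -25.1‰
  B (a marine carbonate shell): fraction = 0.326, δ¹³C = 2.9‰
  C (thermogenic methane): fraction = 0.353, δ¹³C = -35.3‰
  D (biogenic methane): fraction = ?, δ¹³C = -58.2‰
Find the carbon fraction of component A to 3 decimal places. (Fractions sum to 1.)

0.151

Let f_A and f_D be the unknown fractions; fractions sum to 1 so f_A + f_D = 0.321.
Mass balance: Σ fᵢ·δᵢ = δ_bulk ⇒ f_A·(-25.1) + f_D·(-58.2) = -25.2 − (-11.515) = -13.684
Substitute f_D = 0.321 − f_A:
f_A·(-25.1 − -58.2) = -13.684 − 0.321×(-58.2) = 4.998
f_A = 4.998 / 33.1 = 0.1510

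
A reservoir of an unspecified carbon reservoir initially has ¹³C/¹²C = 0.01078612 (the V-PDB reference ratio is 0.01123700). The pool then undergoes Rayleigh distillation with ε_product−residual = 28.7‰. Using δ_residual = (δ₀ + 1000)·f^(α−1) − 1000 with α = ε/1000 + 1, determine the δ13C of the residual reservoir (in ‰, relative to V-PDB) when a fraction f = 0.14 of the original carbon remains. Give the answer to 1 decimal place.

-92.8‰

δ₀ = (0.01078612/0.01123700 − 1)×1000 = (0.959875 − 1)×1000 = -40.125‰
α − 1 = ε/1000 = 0.0287
f^(α−1) = 0.14^(0.0287) = 0.945135
δ_res = (-40.125 + 1000) × 0.945135 − 1000 = 907.212 − 1000 = -92.79‰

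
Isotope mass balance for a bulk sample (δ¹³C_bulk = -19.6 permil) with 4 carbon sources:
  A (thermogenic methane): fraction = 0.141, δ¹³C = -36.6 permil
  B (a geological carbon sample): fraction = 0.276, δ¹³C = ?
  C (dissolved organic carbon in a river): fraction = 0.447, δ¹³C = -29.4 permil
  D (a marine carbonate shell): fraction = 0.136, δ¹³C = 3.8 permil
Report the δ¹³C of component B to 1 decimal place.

Isotope mass balance: δ_bulk = Σ fᵢ·δᵢ.
-19.6 = 0.141×(-36.6) + 0.276×δ_B + 0.447×(-29.4) + 0.136×(3.8)
0.276·δ_B = -19.6 − (-17.786) = -1.814
δ_B = -1.814 / 0.276 = -6.57 permil

-6.6 permil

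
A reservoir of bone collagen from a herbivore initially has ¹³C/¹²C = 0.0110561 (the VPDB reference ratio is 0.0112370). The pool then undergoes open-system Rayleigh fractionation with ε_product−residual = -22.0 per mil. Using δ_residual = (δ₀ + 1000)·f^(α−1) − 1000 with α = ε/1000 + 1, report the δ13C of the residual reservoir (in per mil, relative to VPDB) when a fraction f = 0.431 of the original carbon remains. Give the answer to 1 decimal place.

2.3 per mil

δ₀ = (0.0110561/0.0112370 − 1)×1000 = (0.983901 − 1)×1000 = -16.099 per mil
α − 1 = ε/1000 = -0.0220
f^(α−1) = 0.431^(-0.0220) = 1.018689
δ_res = (-16.099 + 1000) × 1.018689 − 1000 = 1002.289 − 1000 = 2.29 per mil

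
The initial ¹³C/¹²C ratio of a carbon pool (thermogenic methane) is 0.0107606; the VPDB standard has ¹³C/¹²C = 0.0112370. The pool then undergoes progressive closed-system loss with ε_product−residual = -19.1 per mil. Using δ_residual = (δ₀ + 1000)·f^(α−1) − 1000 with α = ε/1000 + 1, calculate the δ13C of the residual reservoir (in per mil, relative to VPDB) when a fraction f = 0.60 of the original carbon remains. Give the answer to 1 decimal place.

-33.0 per mil

δ₀ = (0.0107606/0.0112370 − 1)×1000 = (0.957604 − 1)×1000 = -42.396 per mil
α − 1 = ε/1000 = -0.0191
f^(α−1) = 0.60^(-0.0191) = 1.009805
δ_res = (-42.396 + 1000) × 1.009805 − 1000 = 966.993 − 1000 = -33.01 per mil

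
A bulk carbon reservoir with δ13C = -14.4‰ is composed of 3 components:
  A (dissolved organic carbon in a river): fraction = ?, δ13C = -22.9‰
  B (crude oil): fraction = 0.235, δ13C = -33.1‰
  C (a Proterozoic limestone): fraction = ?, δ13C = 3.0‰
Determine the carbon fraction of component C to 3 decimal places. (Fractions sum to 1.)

0.421

Let f_C and f_A be the unknown fractions; fractions sum to 1 so f_C + f_A = 0.765.
Mass balance: Σ fᵢ·δᵢ = δ_bulk ⇒ f_C·(3.0) + f_A·(-22.9) = -14.4 − (-7.779) = -6.622
Substitute f_A = 0.765 − f_C:
f_C·(3.0 − -22.9) = -6.622 − 0.765×(-22.9) = 10.897
f_C = 10.897 / 25.9 = 0.4207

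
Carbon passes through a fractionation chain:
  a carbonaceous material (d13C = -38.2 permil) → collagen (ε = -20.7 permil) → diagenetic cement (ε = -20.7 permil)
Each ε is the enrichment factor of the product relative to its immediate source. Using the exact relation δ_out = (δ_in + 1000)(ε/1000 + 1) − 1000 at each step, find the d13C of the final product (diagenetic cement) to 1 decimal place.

-77.6 permil

step 1: δ = (-38.20 + 1000)·(-20.7/1000 + 1) − 1000 = -58.11 permil
step 2: δ = (-58.11 + 1000)·(-20.7/1000 + 1) − 1000 = -77.61 permil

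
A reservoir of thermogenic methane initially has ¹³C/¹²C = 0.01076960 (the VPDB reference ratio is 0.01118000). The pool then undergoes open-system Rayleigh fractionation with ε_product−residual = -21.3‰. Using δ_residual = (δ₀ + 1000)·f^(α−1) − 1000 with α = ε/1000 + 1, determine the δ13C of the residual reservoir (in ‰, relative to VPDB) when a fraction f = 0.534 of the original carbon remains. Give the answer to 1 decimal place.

-23.7‰

δ₀ = (0.01076960/0.01118000 − 1)×1000 = (0.963292 − 1)×1000 = -36.708‰
α − 1 = ε/1000 = -0.0213
f^(α−1) = 0.534^(-0.0213) = 1.013452
δ_res = (-36.708 + 1000) × 1.013452 − 1000 = 976.250 − 1000 = -23.75‰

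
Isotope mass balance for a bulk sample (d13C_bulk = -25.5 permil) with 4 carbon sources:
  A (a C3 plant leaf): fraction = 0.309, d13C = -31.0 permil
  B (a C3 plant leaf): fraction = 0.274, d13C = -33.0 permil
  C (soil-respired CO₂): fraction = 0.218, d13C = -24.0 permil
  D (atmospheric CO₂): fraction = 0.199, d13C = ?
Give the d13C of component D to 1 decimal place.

-8.3 permil

Isotope mass balance: δ_bulk = Σ fᵢ·δᵢ.
-25.5 = 0.309×(-31.0) + 0.274×(-33.0) + 0.218×(-24.0) + 0.199×δ_D
0.199·δ_D = -25.5 − (-23.853) = -1.647
δ_D = -1.647 / 0.199 = -8.28 permil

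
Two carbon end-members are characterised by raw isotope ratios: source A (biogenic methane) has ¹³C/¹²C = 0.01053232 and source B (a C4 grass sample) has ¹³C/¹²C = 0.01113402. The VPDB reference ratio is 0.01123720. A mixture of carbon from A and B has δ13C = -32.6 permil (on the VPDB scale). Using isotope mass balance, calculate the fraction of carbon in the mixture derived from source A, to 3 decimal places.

0.437

δ_A = (0.01053232/0.01123720 − 1)×1000 = (0.937273 − 1)×1000 = -62.727 permil
δ_B = (0.01113402/0.01123720 − 1)×1000 = (0.990818 − 1)×1000 = -9.182 permil
f_A = (δ_mix − δ_B)/(δ_A − δ_B) = (-32.6 − (-9.182))/(-62.727 − (-9.182))
f_A = -23.418 / -53.545 = 0.4373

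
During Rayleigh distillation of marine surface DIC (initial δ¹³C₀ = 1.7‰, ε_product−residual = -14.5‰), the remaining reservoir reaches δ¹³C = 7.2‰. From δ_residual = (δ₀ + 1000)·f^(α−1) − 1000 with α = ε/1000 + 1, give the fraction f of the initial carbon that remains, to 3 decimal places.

α − 1 = ε/1000 = -0.0145
(δ_res + 1000)/(δ₀ + 1000) = (7.2 + 1000)/(1.7 + 1000) = 1007.2/1001.7 = 1.005491
f = 1.005491^(1/-0.0145) = exp(ln(1.005491)/-0.0145) = exp(0.00548/-0.0145)
f = exp(-0.3776) = 0.6855

0.685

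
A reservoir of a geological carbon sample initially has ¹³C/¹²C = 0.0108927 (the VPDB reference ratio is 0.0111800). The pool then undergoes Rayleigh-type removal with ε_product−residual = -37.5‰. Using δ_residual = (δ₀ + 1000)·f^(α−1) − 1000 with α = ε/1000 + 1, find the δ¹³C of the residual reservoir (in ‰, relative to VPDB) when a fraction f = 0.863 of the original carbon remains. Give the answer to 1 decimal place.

-20.3‰

δ₀ = (0.0108927/0.0111800 − 1)×1000 = (0.974302 − 1)×1000 = -25.698‰
α − 1 = ε/1000 = -0.0375
f^(α−1) = 0.863^(-0.0375) = 1.005541
δ_res = (-25.698 + 1000) × 1.005541 − 1000 = 979.701 − 1000 = -20.30‰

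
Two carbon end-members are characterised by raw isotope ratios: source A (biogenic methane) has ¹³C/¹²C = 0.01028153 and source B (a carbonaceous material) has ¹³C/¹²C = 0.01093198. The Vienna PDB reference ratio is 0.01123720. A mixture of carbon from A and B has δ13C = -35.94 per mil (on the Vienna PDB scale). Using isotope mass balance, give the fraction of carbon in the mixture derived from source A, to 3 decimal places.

0.152

δ_A = (0.01028153/0.01123720 − 1)×1000 = (0.914955 − 1)×1000 = -85.045 per mil
δ_B = (0.01093198/0.01123720 − 1)×1000 = (0.972838 − 1)×1000 = -27.162 per mil
f_A = (δ_mix − δ_B)/(δ_A − δ_B) = (-35.94 − (-27.162))/(-85.045 − (-27.162))
f_A = -8.778 / -57.884 = 0.1517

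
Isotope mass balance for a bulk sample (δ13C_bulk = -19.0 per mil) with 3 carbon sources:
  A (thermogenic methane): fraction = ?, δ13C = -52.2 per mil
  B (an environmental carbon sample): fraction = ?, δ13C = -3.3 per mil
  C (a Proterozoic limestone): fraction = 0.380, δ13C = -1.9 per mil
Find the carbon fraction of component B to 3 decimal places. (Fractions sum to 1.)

Let f_B and f_A be the unknown fractions; fractions sum to 1 so f_B + f_A = 0.620.
Mass balance: Σ fᵢ·δᵢ = δ_bulk ⇒ f_B·(-3.3) + f_A·(-52.2) = -19.0 − (-0.722) = -18.278
Substitute f_A = 0.620 − f_B:
f_B·(-3.3 − -52.2) = -18.278 − 0.620×(-52.2) = 14.086
f_B = 14.086 / 48.9 = 0.2881

0.288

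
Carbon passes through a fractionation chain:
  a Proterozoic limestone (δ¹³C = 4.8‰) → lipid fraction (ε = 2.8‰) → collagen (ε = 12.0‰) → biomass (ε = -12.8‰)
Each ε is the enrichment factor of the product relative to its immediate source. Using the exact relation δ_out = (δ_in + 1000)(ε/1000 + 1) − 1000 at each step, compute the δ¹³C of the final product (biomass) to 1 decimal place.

step 1: δ = (4.80 + 1000)·(2.8/1000 + 1) − 1000 = 7.61‰
step 2: δ = (7.61 + 1000)·(12.0/1000 + 1) − 1000 = 19.70‰
step 3: δ = (19.70 + 1000)·(-12.8/1000 + 1) − 1000 = 6.65‰

6.7‰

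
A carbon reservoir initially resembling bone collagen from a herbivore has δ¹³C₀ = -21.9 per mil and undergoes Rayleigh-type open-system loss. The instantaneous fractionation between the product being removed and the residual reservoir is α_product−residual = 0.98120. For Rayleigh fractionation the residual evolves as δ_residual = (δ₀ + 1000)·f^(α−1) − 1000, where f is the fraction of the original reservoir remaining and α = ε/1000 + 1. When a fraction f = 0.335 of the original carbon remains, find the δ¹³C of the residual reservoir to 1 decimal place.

-1.6 per mil

Rayleigh residual: δ_res = (δ₀ + 1000)·f^(α−1) − 1000
α − 1 = -0.01880
f^(α−1) = 0.335^(-0.01880) = 1.020773
δ_res = (-21.9 + 1000) × 1.020773 − 1000 = 998.418 − 1000 = -1.58 per mil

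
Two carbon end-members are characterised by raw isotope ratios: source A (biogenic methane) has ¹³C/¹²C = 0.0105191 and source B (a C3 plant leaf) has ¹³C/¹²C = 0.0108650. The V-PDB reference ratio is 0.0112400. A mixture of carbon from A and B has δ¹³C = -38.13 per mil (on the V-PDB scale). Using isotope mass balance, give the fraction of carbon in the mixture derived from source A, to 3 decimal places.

0.155

δ_A = (0.0105191/0.0112400 − 1)×1000 = (0.935863 − 1)×1000 = -64.137 per mil
δ_B = (0.0108650/0.0112400 − 1)×1000 = (0.966637 − 1)×1000 = -33.363 per mil
f_A = (δ_mix − δ_B)/(δ_A − δ_B) = (-38.13 − (-33.363))/(-64.137 − (-33.363))
f_A = -4.767 / -30.774 = 0.1549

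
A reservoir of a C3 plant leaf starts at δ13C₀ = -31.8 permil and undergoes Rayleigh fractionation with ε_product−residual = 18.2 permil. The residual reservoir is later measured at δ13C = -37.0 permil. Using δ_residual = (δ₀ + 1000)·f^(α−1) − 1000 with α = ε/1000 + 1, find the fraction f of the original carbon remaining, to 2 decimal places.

α − 1 = ε/1000 = 0.0182
(δ_res + 1000)/(δ₀ + 1000) = (-37.0 + 1000)/(-31.8 + 1000) = 963.0/968.2 = 0.994629
f = 0.994629^(1/0.0182) = exp(ln(0.994629)/0.0182) = exp(-0.00539/0.0182)
f = exp(-0.2959) = 0.7439

0.74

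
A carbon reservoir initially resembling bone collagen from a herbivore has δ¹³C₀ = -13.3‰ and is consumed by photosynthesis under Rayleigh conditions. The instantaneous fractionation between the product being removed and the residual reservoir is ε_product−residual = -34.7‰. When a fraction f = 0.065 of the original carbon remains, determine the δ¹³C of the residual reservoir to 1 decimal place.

Rayleigh residual: δ_res = (δ₀ + 1000)·f^(α−1) − 1000
α = ε/1000 + 1 = 0.96530, so α − 1 = -0.03470
f^(α−1) = 0.065^(-0.03470) = 1.099492
δ_res = (-13.3 + 1000) × 1.099492 − 1000 = 1084.868 − 1000 = 84.87‰

84.9‰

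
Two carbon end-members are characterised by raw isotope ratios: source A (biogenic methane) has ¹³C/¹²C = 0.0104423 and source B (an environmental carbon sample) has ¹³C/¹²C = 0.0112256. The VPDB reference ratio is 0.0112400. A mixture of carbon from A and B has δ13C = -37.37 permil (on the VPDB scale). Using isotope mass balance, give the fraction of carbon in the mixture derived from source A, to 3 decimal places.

0.518

δ_A = (0.0104423/0.0112400 − 1)×1000 = (0.929030 − 1)×1000 = -70.970 permil
δ_B = (0.0112256/0.0112400 − 1)×1000 = (0.998719 − 1)×1000 = -1.281 permil
f_A = (δ_mix − δ_B)/(δ_A − δ_B) = (-37.37 − (-1.281))/(-70.970 − (-1.281))
f_A = -36.089 / -69.689 = 0.5179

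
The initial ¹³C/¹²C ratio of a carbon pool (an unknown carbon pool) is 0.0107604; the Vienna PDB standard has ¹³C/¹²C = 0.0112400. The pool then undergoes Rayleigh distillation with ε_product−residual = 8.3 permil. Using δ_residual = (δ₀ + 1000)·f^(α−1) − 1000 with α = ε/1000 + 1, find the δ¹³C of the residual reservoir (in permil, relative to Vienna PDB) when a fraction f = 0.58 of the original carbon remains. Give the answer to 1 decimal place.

-47.0 permil

δ₀ = (0.0107604/0.0112400 − 1)×1000 = (0.957331 − 1)×1000 = -42.669 permil
α − 1 = ε/1000 = 0.0083
f^(α−1) = 0.58^(0.0083) = 0.995489
δ_res = (-42.669 + 1000) × 0.995489 − 1000 = 953.012 − 1000 = -46.99 permil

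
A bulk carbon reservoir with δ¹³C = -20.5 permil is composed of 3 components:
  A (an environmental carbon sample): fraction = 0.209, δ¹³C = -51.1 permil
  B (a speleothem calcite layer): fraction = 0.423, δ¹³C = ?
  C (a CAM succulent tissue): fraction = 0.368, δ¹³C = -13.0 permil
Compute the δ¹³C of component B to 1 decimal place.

-11.9 permil

Isotope mass balance: δ_bulk = Σ fᵢ·δᵢ.
-20.5 = 0.209×(-51.1) + 0.423×δ_B + 0.368×(-13.0)
0.423·δ_B = -20.5 − (-15.464) = -5.036
δ_B = -5.036 / 0.423 = -11.91 permil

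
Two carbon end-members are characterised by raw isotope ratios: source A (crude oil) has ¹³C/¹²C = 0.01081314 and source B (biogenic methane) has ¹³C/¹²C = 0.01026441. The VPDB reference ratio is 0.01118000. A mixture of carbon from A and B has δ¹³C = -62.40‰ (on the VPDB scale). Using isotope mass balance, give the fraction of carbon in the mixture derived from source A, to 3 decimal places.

δ_A = (0.01081314/0.01118000 − 1)×1000 = (0.967186 − 1)×1000 = -32.814‰
δ_B = (0.01026441/0.01118000 − 1)×1000 = (0.918105 − 1)×1000 = -81.895‰
f_A = (δ_mix − δ_B)/(δ_A − δ_B) = (-62.40 − (-81.895))/(-32.814 − (-81.895))
f_A = 19.495 / 49.081 = 0.3972

0.397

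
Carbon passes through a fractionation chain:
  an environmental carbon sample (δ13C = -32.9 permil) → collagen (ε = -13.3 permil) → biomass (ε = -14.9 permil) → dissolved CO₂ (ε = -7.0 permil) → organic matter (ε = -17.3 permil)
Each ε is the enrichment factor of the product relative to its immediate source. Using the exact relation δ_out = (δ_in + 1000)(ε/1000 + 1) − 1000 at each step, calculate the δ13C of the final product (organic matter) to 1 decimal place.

-82.7 permil

step 1: δ = (-32.90 + 1000)·(-13.3/1000 + 1) − 1000 = -45.76 permil
step 2: δ = (-45.76 + 1000)·(-14.9/1000 + 1) − 1000 = -59.98 permil
step 3: δ = (-59.98 + 1000)·(-7.0/1000 + 1) − 1000 = -66.56 permil
step 4: δ = (-66.56 + 1000)·(-17.3/1000 + 1) − 1000 = -82.71 permil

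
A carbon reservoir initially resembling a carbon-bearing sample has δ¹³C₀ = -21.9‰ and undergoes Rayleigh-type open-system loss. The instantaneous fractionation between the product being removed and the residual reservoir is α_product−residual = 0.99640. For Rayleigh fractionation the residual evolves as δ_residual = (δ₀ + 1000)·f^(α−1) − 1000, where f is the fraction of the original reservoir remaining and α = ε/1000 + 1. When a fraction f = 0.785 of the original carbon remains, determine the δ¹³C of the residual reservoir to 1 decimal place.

Rayleigh residual: δ_res = (δ₀ + 1000)·f^(α−1) − 1000
α − 1 = -0.00360
f^(α−1) = 0.785^(-0.00360) = 1.000872
δ_res = (-21.9 + 1000) × 1.000872 − 1000 = 978.953 − 1000 = -21.05‰

-21.0‰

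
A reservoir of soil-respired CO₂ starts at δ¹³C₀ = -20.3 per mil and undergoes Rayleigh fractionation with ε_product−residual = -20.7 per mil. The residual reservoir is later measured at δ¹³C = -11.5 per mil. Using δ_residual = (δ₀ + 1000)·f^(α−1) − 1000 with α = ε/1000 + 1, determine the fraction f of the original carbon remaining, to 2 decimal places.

α − 1 = ε/1000 = -0.0207
(δ_res + 1000)/(δ₀ + 1000) = (-11.5 + 1000)/(-20.3 + 1000) = 988.5/979.7 = 1.008982
f = 1.008982^(1/-0.0207) = exp(ln(1.008982)/-0.0207) = exp(0.00894/-0.0207)
f = exp(-0.4320) = 0.6492

0.65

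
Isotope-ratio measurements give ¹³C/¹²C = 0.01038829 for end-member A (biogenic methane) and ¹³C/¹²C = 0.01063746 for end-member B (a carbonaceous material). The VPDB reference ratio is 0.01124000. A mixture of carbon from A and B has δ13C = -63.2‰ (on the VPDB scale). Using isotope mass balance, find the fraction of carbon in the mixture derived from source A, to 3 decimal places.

δ_A = (0.01038829/0.01124000 − 1)×1000 = (0.924225 − 1)×1000 = -75.775‰
δ_B = (0.01063746/0.01124000 − 1)×1000 = (0.946393 − 1)×1000 = -53.607‰
f_A = (δ_mix − δ_B)/(δ_A − δ_B) = (-63.2 − (-53.607))/(-75.775 − (-53.607))
f_A = -9.593 / -22.168 = 0.4327

0.433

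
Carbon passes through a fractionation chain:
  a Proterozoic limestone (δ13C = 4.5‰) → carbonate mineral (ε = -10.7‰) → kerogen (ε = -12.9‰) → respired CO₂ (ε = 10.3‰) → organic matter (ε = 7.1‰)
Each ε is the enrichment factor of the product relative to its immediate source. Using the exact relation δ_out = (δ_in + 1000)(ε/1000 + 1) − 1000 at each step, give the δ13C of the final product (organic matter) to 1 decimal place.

step 1: δ = (4.50 + 1000)·(-10.7/1000 + 1) − 1000 = -6.25‰
step 2: δ = (-6.25 + 1000)·(-12.9/1000 + 1) − 1000 = -19.07‰
step 3: δ = (-19.07 + 1000)·(10.3/1000 + 1) − 1000 = -8.96‰
step 4: δ = (-8.96 + 1000)·(7.1/1000 + 1) − 1000 = -1.93‰

-1.9‰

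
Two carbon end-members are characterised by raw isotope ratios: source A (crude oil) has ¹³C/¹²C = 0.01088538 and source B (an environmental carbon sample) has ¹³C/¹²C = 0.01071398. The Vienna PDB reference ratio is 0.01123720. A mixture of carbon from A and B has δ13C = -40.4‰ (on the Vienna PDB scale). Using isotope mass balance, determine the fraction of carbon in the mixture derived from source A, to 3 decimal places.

0.404

δ_A = (0.01088538/0.01123720 − 1)×1000 = (0.968691 − 1)×1000 = -31.309‰
δ_B = (0.01071398/0.01123720 − 1)×1000 = (0.953439 − 1)×1000 = -46.561‰
f_A = (δ_mix − δ_B)/(δ_A − δ_B) = (-40.4 − (-46.561))/(-31.309 − (-46.561))
f_A = 6.161 / 15.253 = 0.4040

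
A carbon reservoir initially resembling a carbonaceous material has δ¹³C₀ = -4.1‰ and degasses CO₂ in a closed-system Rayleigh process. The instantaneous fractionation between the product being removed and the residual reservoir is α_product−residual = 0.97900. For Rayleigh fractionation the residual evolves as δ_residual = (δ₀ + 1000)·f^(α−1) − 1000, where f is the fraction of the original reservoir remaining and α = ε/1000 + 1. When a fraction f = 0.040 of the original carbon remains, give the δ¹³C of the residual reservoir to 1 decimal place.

65.5‰

Rayleigh residual: δ_res = (δ₀ + 1000)·f^(α−1) − 1000
α − 1 = -0.02100
f^(α−1) = 0.040^(-0.02100) = 1.069933
δ_res = (-4.1 + 1000) × 1.069933 − 1000 = 1065.547 − 1000 = 65.55‰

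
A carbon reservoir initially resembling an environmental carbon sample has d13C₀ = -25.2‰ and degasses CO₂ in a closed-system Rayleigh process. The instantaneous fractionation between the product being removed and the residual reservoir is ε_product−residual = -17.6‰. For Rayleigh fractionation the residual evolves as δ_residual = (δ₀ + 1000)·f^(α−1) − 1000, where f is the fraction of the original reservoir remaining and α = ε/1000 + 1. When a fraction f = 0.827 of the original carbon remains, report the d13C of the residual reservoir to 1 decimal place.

Rayleigh residual: δ_res = (δ₀ + 1000)·f^(α−1) − 1000
α = ε/1000 + 1 = 0.98240, so α − 1 = -0.01760
f^(α−1) = 0.827^(-0.01760) = 1.003349
δ_res = (-25.2 + 1000) × 1.003349 − 1000 = 978.064 − 1000 = -21.94‰

-21.9‰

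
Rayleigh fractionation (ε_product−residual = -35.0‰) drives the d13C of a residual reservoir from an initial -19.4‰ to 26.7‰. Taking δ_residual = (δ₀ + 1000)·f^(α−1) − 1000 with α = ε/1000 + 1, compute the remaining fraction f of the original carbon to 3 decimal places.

α − 1 = ε/1000 = -0.0350
(δ_res + 1000)/(δ₀ + 1000) = (26.7 + 1000)/(-19.4 + 1000) = 1026.7/980.6 = 1.047012
f = 1.047012^(1/-0.0350) = exp(ln(1.047012)/-0.0350) = exp(0.04594/-0.0350)
f = exp(-1.3126) = 0.2691

0.269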